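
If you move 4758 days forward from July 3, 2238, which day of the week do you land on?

First find the weekday of Jul 3, 2238. Doomsday rule: the anchor day for the 2200s is Friday. For year 38: 38÷12 = 3 r 2, and 2÷4 = 0, so 3+2+0 = 5.
Friday + 5 ≡ Wednesday — that's 2238's doomsday.
In July the doomsday date is Jul 11.
Jul 3 is 8 days before Jul 11; 8 mod 7 = 1, so Wednesday − 1 = Tuesday.
4758 mod 7 = 5, so 4758 days after a Tuesday is Tuesday + 5 = Sunday.

Sunday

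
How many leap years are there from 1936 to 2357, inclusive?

Multiples of 4 in [1936,2357]: 106.
Of those, multiples of 100: 4 (not leap unless ÷400).
Multiples of 400: 1.
Leap years = 106 − 4 + 1 = 103.

103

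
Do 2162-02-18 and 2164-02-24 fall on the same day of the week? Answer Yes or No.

No

From Feb 18, 2162 to Feb 24, 2164 is 736 days.
736 mod 7 = 1, so they are different weekdays.
(Feb 18, 2162 is a Thursday; Feb 24, 2164 is a Friday.)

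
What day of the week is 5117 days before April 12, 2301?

Friday

First find the weekday of Apr 12, 2301. Doomsday rule: the anchor day for the 2300s is Wednesday. For year 01: 1÷12 = 0 r 1, and 1÷4 = 0, so 0+1+0 = 1.
Wednesday + 1 ≡ Thursday — that's 2301's doomsday.
In April the doomsday date is Apr 4.
Apr 12 is 8 days after Apr 4; 8 mod 7 = 1, so Thursday + 1 = Friday.
5117 mod 7 = 0, so 5117 days before a Friday is Friday − 0 = Friday.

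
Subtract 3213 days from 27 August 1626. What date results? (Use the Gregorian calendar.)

November 9, 1617

−365 (one year) → Aug 27, 1625 (2848 left).
−365 (one year) → Aug 27, 1624 (2483 left).
−366 (one year; includes Feb 29, 1624) → Aug 27, 1623 (2117 left).
−365 (one year) → Aug 27, 1622 (1752 left).
−365 (one year) → Aug 27, 1621 (1387 left).
−365 (one year) → Aug 27, 1620 (1022 left).
−366 (one year; includes Feb 29, 1620) → Aug 27, 1619 (656 left).
−365 (one year) → Aug 27, 1618 (291 left).
−27 → Jul 31, 1618 (end of Jul, 31 days; 264 left).
−31 → Jun 30, 1618 (end of Jun, 30 days; 233 left).
−30 → May 31, 1618 (end of May, 31 days; 203 left).
−31 → Apr 30, 1618 (end of Apr, 30 days; 172 left).
−30 → Mar 31, 1618 (end of Mar, 31 days; 142 left).
−31 → Feb 28, 1618 (end of Feb, 28 days; 111 left).
−28 → Jan 31, 1618 (end of Jan, 31 days; 83 left).
−31 → Dec 31, 1617 (end of Dec, 31 days; 52 left).
−31 → Nov 30, 1617 (end of Nov, 30 days; 21 left).
−21 → Nov 9, 1617.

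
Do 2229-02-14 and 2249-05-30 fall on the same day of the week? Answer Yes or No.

No

From Feb 14, 2229 to May 30, 2249 is 7410 days.
7410 mod 7 = 4, so they are different weekdays.
(Feb 14, 2229 is a Saturday; May 30, 2249 is a Wednesday.)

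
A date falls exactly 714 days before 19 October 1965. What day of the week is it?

Tuesday

First find the weekday of Oct 19, 1965. Doomsday rule: the anchor day for the 1900s is Wednesday. For year 65: 65÷12 = 5 r 5, and 5÷4 = 1, so 5+5+1 = 11.
Wednesday + 11 ≡ Sunday — that's 1965's doomsday.
In October the doomsday date is Oct 10.
Oct 19 is 9 days after Oct 10; 9 mod 7 = 2, so Sunday + 2 = Tuesday.
714 mod 7 = 0, so 714 days before a Tuesday is Tuesday − 0 = Tuesday.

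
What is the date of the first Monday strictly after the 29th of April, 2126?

May 6, 2126

Apr 29, 2126 is a Monday.
From Monday to the next Monday is 7 days.
Apr 29, 2126 + 7 = May 6, 2126.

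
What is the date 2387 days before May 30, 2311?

November 15, 2304

−365 (one year) → May 30, 2310 (2022 left).
−365 (one year) → May 30, 2309 (1657 left).
−365 (one year) → May 30, 2308 (1292 left).
−366 (one year; includes Feb 29, 2308) → May 30, 2307 (926 left).
−365 (one year) → May 30, 2306 (561 left).
−365 (one year) → May 30, 2305 (196 left).
−30 → Apr 30, 2305 (end of Apr, 30 days; 166 left).
−30 → Mar 31, 2305 (end of Mar, 31 days; 136 left).
−31 → Feb 28, 2305 (end of Feb, 28 days; 105 left).
−28 → Jan 31, 2305 (end of Jan, 31 days; 77 left).
−31 → Dec 31, 2304 (end of Dec, 31 days; 46 left).
−31 → Nov 30, 2304 (end of Nov, 30 days; 15 left).
−15 → Nov 15, 2304.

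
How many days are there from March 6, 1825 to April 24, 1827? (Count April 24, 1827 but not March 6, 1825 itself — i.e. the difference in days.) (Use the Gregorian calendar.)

Mar 6, 1825 → Mar 6, 1826: 365 days.
Mar 6, 1826 → Mar 6, 1827: 365 days.
Mar 6, 1827 → Apr 6, 1827: 31 days (March has 31).
Apr 6, 1827 → Apr 24, 1827: 18 days.
Total: 779 days.

779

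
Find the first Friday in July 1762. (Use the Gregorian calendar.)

July 2, 1762

July 1, 1762 is a Thursday.
The first Friday is therefore July 2 (1 days later).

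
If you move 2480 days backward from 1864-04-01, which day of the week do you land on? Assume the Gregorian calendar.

Wednesday

First find the weekday of Apr 1, 1864. Doomsday rule: the anchor day for the 1800s is Friday. For year 64: 64÷12 = 5 r 4, and 4÷4 = 1, so 5+4+1 = 10.
Friday + 10 ≡ Monday — that's 1864's doomsday.
In April the doomsday date is Apr 4.
Apr 1 is 3 days before Apr 4; 3 mod 7 = 3, so Monday − 3 = Friday.
2480 mod 7 = 2, so 2480 days before a Friday is Friday − 2 = Wednesday.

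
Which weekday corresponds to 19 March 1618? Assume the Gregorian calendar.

Doomsday rule: the anchor day for the 1600s is Tuesday. For year 18: 18÷12 = 1 r 6, and 6÷4 = 1, so 1+6+1 = 8.
Tuesday + 8 ≡ Wednesday — that's 1618's doomsday.
In March the doomsday date is Mar 14.
Mar 19 is 5 days after Mar 14; 5 mod 7 = 5, so Wednesday + 5 = Monday.

Monday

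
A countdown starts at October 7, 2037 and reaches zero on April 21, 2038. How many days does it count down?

Oct 7, 2037 → Nov 7, 2037: 31 days (October has 31).
Nov 7, 2037 → Dec 7, 2037: 30 days (November has 30).
Dec 7, 2037 → Jan 7, 2038: 31 days (December has 31).
Jan 7, 2038 → Feb 7, 2038: 31 days (January has 31).
Feb 7, 2038 → Mar 7, 2038: 28 days (February has 28).
Mar 7, 2038 → Apr 7, 2038: 31 days (March has 31).
Apr 7, 2038 → Apr 21, 2038: 14 days.
Total: 196 days.

196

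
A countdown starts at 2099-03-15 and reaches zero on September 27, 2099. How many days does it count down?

Mar 15, 2099 → Apr 15, 2099: 31 days (March has 31).
Apr 15, 2099 → May 15, 2099: 30 days (April has 30).
May 15, 2099 → Jun 15, 2099: 31 days (May has 31).
Jun 15, 2099 → Jul 15, 2099: 30 days (June has 30).
Jul 15, 2099 → Aug 15, 2099: 31 days (July has 31).
Aug 15, 2099 → Sep 15, 2099: 31 days (August has 31).
Sep 15, 2099 → Sep 27, 2099: 12 days.
Total: 196 days.

196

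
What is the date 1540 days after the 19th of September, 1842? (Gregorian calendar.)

December 7, 1846

+365 (one year) → Sep 19, 1843 (1175 left).
+366 (one year; includes Feb 29, 1844) → Sep 19, 1844 (809 left).
+365 (one year) → Sep 19, 1845 (444 left).
+365 (one year) → Sep 19, 1846 (79 left).
Sep has 30 days: +12 → Oct 1, 1846 (67 left).
Oct has 31 days: +31 → Nov 1, 1846 (36 left).
Nov has 30 days: +30 → Dec 1, 1846 (6 left).
+6 → Dec 7, 1846.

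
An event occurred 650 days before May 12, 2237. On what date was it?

August 1, 2235

−365 (one year) → May 12, 2236 (285 left).
−12 → Apr 30, 2236 (end of Apr, 30 days; 273 left).
−30 → Mar 31, 2236 (end of Mar, 31 days; 243 left).
−31 → Feb 29, 2236 (end of Feb, 29 days; 212 left).
−29 → Jan 31, 2236 (end of Jan, 31 days; 183 left).
−31 → Dec 31, 2235 (end of Dec, 31 days; 152 left).
−31 → Nov 30, 2235 (end of Nov, 30 days; 121 left).
−30 → Oct 31, 2235 (end of Oct, 31 days; 91 left).
−31 → Sep 30, 2235 (end of Sep, 30 days; 60 left).
−30 → Aug 31, 2235 (end of Aug, 31 days; 30 left).
−30 → Aug 1, 2235.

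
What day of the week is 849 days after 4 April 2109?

Saturday

First find the weekday of Apr 4, 2109. Doomsday rule: the anchor day for the 2100s is Sunday. For year 09: 9÷12 = 0 r 9, and 9÷4 = 2, so 0+9+2 = 11.
Sunday + 11 ≡ Thursday — that's 2109's doomsday.
In April the doomsday date is Apr 4.
Apr 4 is the doomsday itself: Thursday.
849 mod 7 = 2, so 849 days after a Thursday is Thursday + 2 = Saturday.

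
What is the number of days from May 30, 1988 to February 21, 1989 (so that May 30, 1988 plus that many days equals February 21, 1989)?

267

May 30, 1988 → Jun 30, 1988: 31 days (May has 31).
Jun 30, 1988 → Jul 30, 1988: 30 days (June has 30).
Jul 30, 1988 → Aug 30, 1988: 31 days (July has 31).
Aug 30, 1988 → Sep 30, 1988: 31 days (August has 31).
Sep 30, 1988 → Oct 30, 1988: 30 days (September has 30).
Oct 30, 1988 → Nov 30, 1988: 31 days (October has 31).
Nov 30, 1988 → Dec 30, 1988: 30 days (November has 30).
Dec 30, 1988 → Jan 30, 1989: 31 days (December has 31).
Jan 30, 1989 → Feb 21, 1989: 22 days.
Total: 267 days.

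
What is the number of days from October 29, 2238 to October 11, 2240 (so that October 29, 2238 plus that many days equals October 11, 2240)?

713

Oct 29, 2238 → Oct 29, 2239: 365 days.
Oct 29, 2239 → Nov 29, 2239: 31 days (October has 31).
Nov 29, 2239 → Dec 29, 2239: 30 days (November has 30).
Dec 29, 2239 → Jan 29, 2240: 31 days (December has 31).
Jan 29, 2240 → Feb 29, 2240: 31 days (January has 31).
Feb 29, 2240 → Mar 29, 2240: 29 days (February has 29).
Mar 29, 2240 → Apr 29, 2240: 31 days (March has 31).
Apr 29, 2240 → May 29, 2240: 30 days (April has 30).
May 29, 2240 → Jun 29, 2240: 31 days (May has 31).
Jun 29, 2240 → Jul 29, 2240: 30 days (June has 30).
Jul 29, 2240 → Aug 29, 2240: 31 days (July has 31).
Aug 29, 2240 → Sep 29, 2240: 31 days (August has 31).
Sep 29, 2240 → Oct 11, 2240: 12 days.
Total: 713 days.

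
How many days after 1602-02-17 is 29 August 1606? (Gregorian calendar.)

1654

Feb 17, 1602 → Feb 17, 1603: 365 days.
Feb 17, 1603 → Feb 17, 1604: 365 days.
Feb 17, 1604 → Feb 17, 1605: 366 days (Feb 29, 1604 is in that span).
Feb 17, 1605 → Feb 17, 1606: 365 days.
Feb 17, 1606 → Mar 17, 1606: 28 days (February has 28).
Mar 17, 1606 → Apr 17, 1606: 31 days (March has 31).
Apr 17, 1606 → May 17, 1606: 30 days (April has 30).
May 17, 1606 → Jun 17, 1606: 31 days (May has 31).
Jun 17, 1606 → Jul 17, 1606: 30 days (June has 30).
Jul 17, 1606 → Aug 17, 1606: 31 days (July has 31).
Aug 17, 1606 → Aug 29, 1606: 12 days.
Total: 1654 days.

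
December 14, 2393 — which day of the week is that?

Tuesday

Doomsday rule: the anchor day for the 2300s is Wednesday. For year 93: 93÷12 = 7 r 9, and 9÷4 = 2, so 7+9+2 = 18.
Wednesday + 18 ≡ Sunday — that's 2393's doomsday.
In December the doomsday date is Dec 12.
Dec 14 is 2 days after Dec 12; 2 mod 7 = 2, so Sunday + 2 = Tuesday.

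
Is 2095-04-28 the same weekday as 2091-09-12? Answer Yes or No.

From Sep 12, 2091 to Apr 28, 2095 is 1324 days.
1324 mod 7 = 1, so they are different weekdays.
(Sep 12, 2091 is a Wednesday; Apr 28, 2095 is a Thursday.)

No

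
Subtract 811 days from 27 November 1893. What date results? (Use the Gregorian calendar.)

−365 (one year) → Nov 27, 1892 (446 left).
−366 (one year; includes Feb 29, 1892) → Nov 27, 1891 (80 left).
−27 → Oct 31, 1891 (end of Oct, 31 days; 53 left).
−31 → Sep 30, 1891 (end of Sep, 30 days; 22 left).
−22 → Sep 8, 1891.

September 8, 1891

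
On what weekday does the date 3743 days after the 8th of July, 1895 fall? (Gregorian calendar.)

Saturday

Jul 8, 1895 is a Monday.
3743 mod 7 = 5, so 3743 days after a Monday is Monday + 5 = Saturday.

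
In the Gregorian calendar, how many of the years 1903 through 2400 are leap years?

122

Multiples of 4 in [1903,2400]: 125.
Of those, multiples of 100: 5 (not leap unless ÷400).
Multiples of 400: 2.
Leap years = 125 − 5 + 2 = 122.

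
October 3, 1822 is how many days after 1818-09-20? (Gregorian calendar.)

1474

Sep 20, 1818 → Sep 20, 1819: 365 days.
Sep 20, 1819 → Sep 20, 1820: 366 days (Feb 29, 1820 is in that span).
Sep 20, 1820 → Sep 20, 1821: 365 days.
Sep 20, 1821 → Oct 20, 1821: 30 days (September has 30).
Oct 20, 1821 → Nov 20, 1821: 31 days (October has 31).
Nov 20, 1821 → Dec 20, 1821: 30 days (November has 30).
Dec 20, 1821 → Jan 20, 1822: 31 days (December has 31).
Jan 20, 1822 → Feb 20, 1822: 31 days (January has 31).
Feb 20, 1822 → Mar 20, 1822: 28 days (February has 28).
Mar 20, 1822 → Apr 20, 1822: 31 days (March has 31).
Apr 20, 1822 → May 20, 1822: 30 days (April has 30).
May 20, 1822 → Jun 20, 1822: 31 days (May has 31).
Jun 20, 1822 → Jul 20, 1822: 30 days (June has 30).
Jul 20, 1822 → Aug 20, 1822: 31 days (July has 31).
Aug 20, 1822 → Sep 20, 1822: 31 days (August has 31).
Sep 20, 1822 → Oct 3, 1822: 13 days.
Total: 1474 days.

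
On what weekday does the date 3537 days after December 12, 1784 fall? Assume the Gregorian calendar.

Dec 12, 1784 is a Sunday.
3537 mod 7 = 2, so 3537 days after a Sunday is Sunday + 2 = Tuesday.

Tuesday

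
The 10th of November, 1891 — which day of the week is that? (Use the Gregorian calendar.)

Tuesday

Doomsday rule: the anchor day for the 1800s is Friday. For year 91: 91÷12 = 7 r 7, and 7÷4 = 1, so 7+7+1 = 15.
Friday + 15 ≡ Saturday — that's 1891's doomsday.
In November the doomsday date is Nov 7.
Nov 10 is 3 days after Nov 7; 3 mod 7 = 3, so Saturday + 3 = Tuesday.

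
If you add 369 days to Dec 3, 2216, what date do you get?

December 7, 2217

Dec has 31 days: +29 → Jan 1, 2217 (340 left).
Jan has 31 days: +31 → Feb 1, 2217 (309 left).
Feb has 28 days: +28 → Mar 1, 2217 (281 left).
Mar has 31 days: +31 → Apr 1, 2217 (250 left).
Apr has 30 days: +30 → May 1, 2217 (220 left).
May has 31 days: +31 → Jun 1, 2217 (189 left).
Jun has 30 days: +30 → Jul 1, 2217 (159 left).
Jul has 31 days: +31 → Aug 1, 2217 (128 left).
Aug has 31 days: +31 → Sep 1, 2217 (97 left).
Sep has 30 days: +30 → Oct 1, 2217 (67 left).
Oct has 31 days: +31 → Nov 1, 2217 (36 left).
Nov has 30 days: +30 → Dec 1, 2217 (6 left).
+6 → Dec 7, 2217.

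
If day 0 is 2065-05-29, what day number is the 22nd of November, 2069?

1638

May 29, 2065 → May 29, 2066: 365 days.
May 29, 2066 → May 29, 2067: 365 days.
May 29, 2067 → May 29, 2068: 366 days (Feb 29, 2068 is in that span).
May 29, 2068 → May 29, 2069: 365 days.
May 29, 2069 → Jun 29, 2069: 31 days (May has 31).
Jun 29, 2069 → Jul 29, 2069: 30 days (June has 30).
Jul 29, 2069 → Aug 29, 2069: 31 days (July has 31).
Aug 29, 2069 → Sep 29, 2069: 31 days (August has 31).
Sep 29, 2069 → Oct 29, 2069: 30 days (September has 30).
Oct 29, 2069 → Nov 22, 2069: 24 days.
Total: 1638 days.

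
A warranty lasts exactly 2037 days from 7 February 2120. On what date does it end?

+366 (one year; includes Feb 29, 2120) → Feb 7, 2121 (1671 left).
+365 (one year) → Feb 7, 2122 (1306 left).
+365 (one year) → Feb 7, 2123 (941 left).
+365 (one year) → Feb 7, 2124 (576 left).
+366 (one year; includes Feb 29, 2124) → Feb 7, 2125 (210 left).
Feb has 28 days: +22 → Mar 1, 2125 (188 left).
Mar has 31 days: +31 → Apr 1, 2125 (157 left).
Apr has 30 days: +30 → May 1, 2125 (127 left).
May has 31 days: +31 → Jun 1, 2125 (96 left).
Jun has 30 days: +30 → Jul 1, 2125 (66 left).
Jul has 31 days: +31 → Aug 1, 2125 (35 left).
Aug has 31 days: +31 → Sep 1, 2125 (4 left).
+4 → Sep 5, 2125.

September 5, 2125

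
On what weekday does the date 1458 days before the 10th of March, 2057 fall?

Thursday

Mar 10, 2057 is a Saturday.
1458 mod 7 = 2, so 1458 days before a Saturday is Saturday − 2 = Thursday.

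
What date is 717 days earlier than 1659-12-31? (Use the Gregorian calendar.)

−365 (one year) → Dec 31, 1658 (352 left).
−31 → Nov 30, 1658 (end of Nov, 30 days; 321 left).
−30 → Oct 31, 1658 (end of Oct, 31 days; 291 left).
−31 → Sep 30, 1658 (end of Sep, 30 days; 260 left).
−30 → Aug 31, 1658 (end of Aug, 31 days; 230 left).
−31 → Jul 31, 1658 (end of Jul, 31 days; 199 left).
−31 → Jun 30, 1658 (end of Jun, 30 days; 168 left).
−30 → May 31, 1658 (end of May, 31 days; 138 left).
−31 → Apr 30, 1658 (end of Apr, 30 days; 107 left).
−30 → Mar 31, 1658 (end of Mar, 31 days; 77 left).
−31 → Feb 28, 1658 (end of Feb, 28 days; 46 left).
−28 → Jan 31, 1658 (end of Jan, 31 days; 18 left).
−18 → Jan 13, 1658.

January 13, 1658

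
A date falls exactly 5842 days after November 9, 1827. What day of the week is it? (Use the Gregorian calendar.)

Tuesday

Nov 9, 1827 is a Friday.
5842 mod 7 = 4, so 5842 days after a Friday is Friday + 4 = Tuesday.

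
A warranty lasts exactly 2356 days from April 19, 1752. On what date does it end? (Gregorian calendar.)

+365 (one year) → Apr 19, 1753 (1991 left).
+365 (one year) → Apr 19, 1754 (1626 left).
+365 (one year) → Apr 19, 1755 (1261 left).
+366 (one year; includes Feb 29, 1756) → Apr 19, 1756 (895 left).
+365 (one year) → Apr 19, 1757 (530 left).
+365 (one year) → Apr 19, 1758 (165 left).
Apr has 30 days: +12 → May 1, 1758 (153 left).
May has 31 days: +31 → Jun 1, 1758 (122 left).
Jun has 30 days: +30 → Jul 1, 1758 (92 left).
Jul has 31 days: +31 → Aug 1, 1758 (61 left).
Aug has 31 days: +31 → Sep 1, 1758 (30 left).
Sep has 30 days: +30 → Oct 1, 1758 (0 left).

October 1, 1758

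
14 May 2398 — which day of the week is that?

Thursday

Doomsday rule: the anchor day for the 2300s is Wednesday. For year 98: 98÷12 = 8 r 2, and 2÷4 = 0, so 8+2+0 = 10.
Wednesday + 10 ≡ Saturday — that's 2398's doomsday.
In May the doomsday date is May 9.
May 14 is 5 days after May 9; 5 mod 7 = 5, so Saturday + 5 = Thursday.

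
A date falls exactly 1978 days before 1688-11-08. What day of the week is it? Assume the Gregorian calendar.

Thursday

First find the weekday of Nov 8, 1688. Doomsday rule: the anchor day for the 1600s is Tuesday. For year 88: 88÷12 = 7 r 4, and 4÷4 = 1, so 7+4+1 = 12.
Tuesday + 12 ≡ Sunday — that's 1688's doomsday.
In November the doomsday date is Nov 7.
Nov 8 is 1 day after Nov 7; 1 mod 7 = 1, so Sunday + 1 = Monday.
1978 mod 7 = 4, so 1978 days before a Monday is Monday − 4 = Thursday.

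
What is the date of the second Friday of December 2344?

December 1, 2344 is a Friday.
The first Friday is therefore December 1 (same day).
The second Friday is 1 + 1×7 = December 8.

December 8, 2344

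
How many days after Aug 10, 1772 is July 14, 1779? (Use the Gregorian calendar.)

2529

Aug 10, 1772 → Aug 10, 1773: 365 days.
Aug 10, 1773 → Aug 10, 1774: 365 days.
Aug 10, 1774 → Aug 10, 1775: 365 days.
Aug 10, 1775 → Aug 10, 1776: 366 days (Feb 29, 1776 is in that span).
Aug 10, 1776 → Aug 10, 1777: 365 days.
Aug 10, 1777 → Aug 10, 1778: 365 days.
Aug 10, 1778 → Sep 10, 1778: 31 days (August has 31).
Sep 10, 1778 → Oct 10, 1778: 30 days (September has 30).
Oct 10, 1778 → Nov 10, 1778: 31 days (October has 31).
Nov 10, 1778 → Dec 10, 1778: 30 days (November has 30).
Dec 10, 1778 → Jan 10, 1779: 31 days (December has 31).
Jan 10, 1779 → Feb 10, 1779: 31 days (January has 31).
Feb 10, 1779 → Mar 10, 1779: 28 days (February has 28).
Mar 10, 1779 → Apr 10, 1779: 31 days (March has 31).
Apr 10, 1779 → May 10, 1779: 30 days (April has 30).
May 10, 1779 → Jun 10, 1779: 31 days (May has 31).
Jun 10, 1779 → Jul 10, 1779: 30 days (June has 30).
Jul 10, 1779 → Jul 14, 1779: 4 days.
Total: 2529 days.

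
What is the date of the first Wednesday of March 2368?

March 1, 2368 is a Friday.
The first Wednesday is therefore March 6 (5 days later).

March 6, 2368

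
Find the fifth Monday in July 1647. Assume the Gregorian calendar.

July 1, 1647 is a Monday.
The first Monday is therefore July 1 (same day).
The fifth Monday is 1 + 4×7 = July 29.

July 29, 1647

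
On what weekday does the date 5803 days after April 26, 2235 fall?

Sunday

First find the weekday of Apr 26, 2235. Doomsday rule: the anchor day for the 2200s is Friday. For year 35: 35÷12 = 2 r 11, and 11÷4 = 2, so 2+11+2 = 15.
Friday + 15 ≡ Saturday — that's 2235's doomsday.
In April the doomsday date is Apr 4.
Apr 26 is 22 days after Apr 4; 22 mod 7 = 1, so Saturday + 1 = Sunday.
5803 mod 7 = 0, so 5803 days after a Sunday is Sunday + 0 = Sunday.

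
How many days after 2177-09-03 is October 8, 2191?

5148

Sep 3, 2177 → Sep 3, 2178: 365 days.
Sep 3, 2178 → Sep 3, 2179: 365 days.
Sep 3, 2179 → Sep 3, 2180: 366 days (Feb 29, 2180 is in that span).
Sep 3, 2180 → Sep 3, 2181: 365 days.
Sep 3, 2181 → Sep 3, 2182: 365 days.
Sep 3, 2182 → Sep 3, 2183: 365 days.
Sep 3, 2183 → Sep 3, 2184: 366 days (Feb 29, 2184 is in that span).
Sep 3, 2184 → Sep 3, 2185: 365 days.
Sep 3, 2185 → Sep 3, 2186: 365 days.
Sep 3, 2186 → Sep 3, 2187: 365 days.
Sep 3, 2187 → Sep 3, 2188: 366 days (Feb 29, 2188 is in that span).
Sep 3, 2188 → Sep 3, 2189: 365 days.
Sep 3, 2189 → Sep 3, 2190: 365 days.
Sep 3, 2190 → Oct 3, 2190: 30 days (September has 30).
Oct 3, 2190 → Nov 3, 2190: 31 days (October has 31).
Nov 3, 2190 → Dec 3, 2190: 30 days (November has 30).
Dec 3, 2190 → Jan 3, 2191: 31 days (December has 31).
Jan 3, 2191 → Feb 3, 2191: 31 days (January has 31).
Feb 3, 2191 → Mar 3, 2191: 28 days (February has 28).
Mar 3, 2191 → Apr 3, 2191: 31 days (March has 31).
Apr 3, 2191 → May 3, 2191: 30 days (April has 30).
May 3, 2191 → Jun 3, 2191: 31 days (May has 31).
Jun 3, 2191 → Jul 3, 2191: 30 days (June has 30).
Jul 3, 2191 → Aug 3, 2191: 31 days (July has 31).
Aug 3, 2191 → Sep 3, 2191: 31 days (August has 31).
Sep 3, 2191 → Oct 3, 2191: 30 days (September has 30).
Oct 3, 2191 → Oct 8, 2191: 5 days.
Total: 5148 days.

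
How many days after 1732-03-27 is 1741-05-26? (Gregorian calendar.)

Mar 27, 1732 → Mar 27, 1733: 365 days.
Mar 27, 1733 → Mar 27, 1734: 365 days.
Mar 27, 1734 → Mar 27, 1735: 365 days.
Mar 27, 1735 → Mar 27, 1736: 366 days (Feb 29, 1736 is in that span).
Mar 27, 1736 → Mar 27, 1737: 365 days.
Mar 27, 1737 → Mar 27, 1738: 365 days.
Mar 27, 1738 → Mar 27, 1739: 365 days.
Mar 27, 1739 → Mar 27, 1740: 366 days (Feb 29, 1740 is in that span).
Mar 27, 1740 → Mar 27, 1741: 365 days.
Mar 27, 1741 → Apr 27, 1741: 31 days (March has 31).
Apr 27, 1741 → May 26, 1741: 29 days.
Total: 3347 days.

3347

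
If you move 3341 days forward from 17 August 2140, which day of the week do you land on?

Aug 17, 2140 is a Wednesday.
3341 mod 7 = 2, so 3341 days after a Wednesday is Wednesday + 2 = Friday.

Friday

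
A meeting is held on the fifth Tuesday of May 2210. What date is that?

May 29, 2210

May 1, 2210 is a Tuesday.
The first Tuesday is therefore May 1 (same day).
The fifth Tuesday is 1 + 4×7 = May 29.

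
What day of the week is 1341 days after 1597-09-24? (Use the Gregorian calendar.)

Sunday

First find the weekday of Sep 24, 1597. Doomsday rule: the anchor day for the 1500s is Wednesday. For year 97: 97÷12 = 8 r 1, and 1÷4 = 0, so 8+1+0 = 9.
Wednesday + 9 ≡ Friday — that's 1597's doomsday.
In September the doomsday date is Sep 5.
Sep 24 is 19 days after Sep 5; 19 mod 7 = 5, so Friday + 5 = Wednesday.
1341 mod 7 = 4, so 1341 days after a Wednesday is Wednesday + 4 = Sunday.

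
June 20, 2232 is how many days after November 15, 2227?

Nov 15, 2227 → Nov 15, 2228: 366 days (Feb 29, 2228 is in that span).
Nov 15, 2228 → Nov 15, 2229: 365 days.
Nov 15, 2229 → Nov 15, 2230: 365 days.
Nov 15, 2230 → Nov 15, 2231: 365 days.
Nov 15, 2231 → Dec 15, 2231: 30 days (November has 30).
Dec 15, 2231 → Jan 15, 2232: 31 days (December has 31).
Jan 15, 2232 → Feb 15, 2232: 31 days (January has 31).
Feb 15, 2232 → Mar 15, 2232: 29 days (February has 29).
Mar 15, 2232 → Apr 15, 2232: 31 days (March has 31).
Apr 15, 2232 → May 15, 2232: 30 days (April has 30).
May 15, 2232 → Jun 15, 2232: 31 days (May has 31).
Jun 15, 2232 → Jun 20, 2232: 5 days.
Total: 1679 days.

1679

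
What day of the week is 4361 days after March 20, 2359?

Mar 20, 2359 is a Friday.
4361 mod 7 = 0, so 4361 days after a Friday is Friday + 0 = Friday.

Friday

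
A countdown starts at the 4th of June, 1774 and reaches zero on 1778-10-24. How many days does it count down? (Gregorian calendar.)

1603

Jun 4, 1774 → Jun 4, 1775: 365 days.
Jun 4, 1775 → Jun 4, 1776: 366 days (Feb 29, 1776 is in that span).
Jun 4, 1776 → Jun 4, 1777: 365 days.
Jun 4, 1777 → Jun 4, 1778: 365 days.
Jun 4, 1778 → Jul 4, 1778: 30 days (June has 30).
Jul 4, 1778 → Aug 4, 1778: 31 days (July has 31).
Aug 4, 1778 → Sep 4, 1778: 31 days (August has 31).
Sep 4, 1778 → Oct 4, 1778: 30 days (September has 30).
Oct 4, 1778 → Oct 24, 1778: 20 days.
Total: 1603 days.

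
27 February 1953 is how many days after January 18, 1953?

Jan 18, 1953 → Feb 18, 1953: 31 days (January has 31).
Feb 18, 1953 → Feb 27, 1953: 9 days.
Total: 40 days.

40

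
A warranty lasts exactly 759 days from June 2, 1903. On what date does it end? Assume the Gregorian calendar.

June 30, 1905

+366 (one year; includes Feb 29, 1904) → Jun 2, 1904 (393 left).
Jun has 30 days: +29 → Jul 1, 1904 (364 left).
Jul has 31 days: +31 → Aug 1, 1904 (333 left).
Aug has 31 days: +31 → Sep 1, 1904 (302 left).
Sep has 30 days: +30 → Oct 1, 1904 (272 left).
Oct has 31 days: +31 → Nov 1, 1904 (241 left).
Nov has 30 days: +30 → Dec 1, 1904 (211 left).
Dec has 31 days: +31 → Jan 1, 1905 (180 left).
Jan has 31 days: +31 → Feb 1, 1905 (149 left).
Feb has 28 days: +28 → Mar 1, 1905 (121 left).
Mar has 31 days: +31 → Apr 1, 1905 (90 left).
Apr has 30 days: +30 → May 1, 1905 (60 left).
May has 31 days: +31 → Jun 1, 1905 (29 left).
+29 → Jun 30, 1905.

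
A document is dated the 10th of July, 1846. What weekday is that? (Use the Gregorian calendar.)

Doomsday rule: the anchor day for the 1800s is Friday. For year 46: 46÷12 = 3 r 10, and 10÷4 = 2, so 3+10+2 = 15.
Friday + 15 ≡ Saturday — that's 1846's doomsday.
In July the doomsday date is Jul 11.
Jul 10 is 1 day before Jul 11; 1 mod 7 = 1, so Saturday − 1 = Friday.

Friday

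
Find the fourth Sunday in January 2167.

January 1, 2167 is a Thursday.
The first Sunday is therefore January 4 (3 days later).
The fourth Sunday is 4 + 3×7 = January 25.

January 25, 2167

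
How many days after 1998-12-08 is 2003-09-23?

1750

Dec 8, 1998 → Dec 8, 1999: 365 days.
Dec 8, 1999 → Dec 8, 2000: 366 days (Feb 29, 2000 is in that span).
Dec 8, 2000 → Dec 8, 2001: 365 days.
Dec 8, 2001 → Dec 8, 2002: 365 days.
Dec 8, 2002 → Jan 8, 2003: 31 days (December has 31).
Jan 8, 2003 → Feb 8, 2003: 31 days (January has 31).
Feb 8, 2003 → Mar 8, 2003: 28 days (February has 28).
Mar 8, 2003 → Apr 8, 2003: 31 days (March has 31).
Apr 8, 2003 → May 8, 2003: 30 days (April has 30).
May 8, 2003 → Jun 8, 2003: 31 days (May has 31).
Jun 8, 2003 → Jul 8, 2003: 30 days (June has 30).
Jul 8, 2003 → Aug 8, 2003: 31 days (July has 31).
Aug 8, 2003 → Sep 8, 2003: 31 days (August has 31).
Sep 8, 2003 → Sep 23, 2003: 15 days.
Total: 1750 days.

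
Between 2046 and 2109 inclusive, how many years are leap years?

Multiples of 4 in [2046,2109]: 16.
Of those, multiples of 100: 1 (not leap unless ÷400).
Multiples of 400: 0.
Leap years = 16 − 1 + 0 = 15.

15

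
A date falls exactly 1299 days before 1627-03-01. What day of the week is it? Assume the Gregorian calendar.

First find the weekday of Mar 1, 1627. Doomsday rule: the anchor day for the 1600s is Tuesday. For year 27: 27÷12 = 2 r 3, and 3÷4 = 0, so 2+3+0 = 5.
Tuesday + 5 ≡ Sunday — that's 1627's doomsday.
In March the doomsday date is Mar 14.
Mar 1 is 13 days before Mar 14; 13 mod 7 = 6, so Sunday − 6 = Monday.
1299 mod 7 = 4, so 1299 days before a Monday is Monday − 4 = Thursday.

Thursday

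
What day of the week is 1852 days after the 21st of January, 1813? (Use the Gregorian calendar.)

Monday

First find the weekday of Jan 21, 1813. Doomsday rule: the anchor day for the 1800s is Friday. For year 13: 13÷12 = 1 r 1, and 1÷4 = 0, so 1+1+0 = 2.
Friday + 2 ≡ Sunday — that's 1813's doomsday.
In January the doomsday date is Jan 3 (1813 is not a leap year).
Jan 21 is 18 days after Jan 3; 18 mod 7 = 4, so Sunday + 4 = Thursday.
1852 mod 7 = 4, so 1852 days after a Thursday is Thursday + 4 = Monday.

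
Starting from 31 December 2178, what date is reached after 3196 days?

October 1, 2187

+365 (one year) → Dec 31, 2179 (2831 left).
+366 (one year; includes Feb 29, 2180) → Dec 31, 2180 (2465 left).
+365 (one year) → Dec 31, 2181 (2100 left).
+365 (one year) → Dec 31, 2182 (1735 left).
+365 (one year) → Dec 31, 2183 (1370 left).
+366 (one year; includes Feb 29, 2184) → Dec 31, 2184 (1004 left).
+365 (one year) → Dec 31, 2185 (639 left).
+365 (one year) → Dec 31, 2186 (274 left).
Dec has 31 days: +1 → Jan 1, 2187 (273 left).
Jan has 31 days: +31 → Feb 1, 2187 (242 left).
Feb has 28 days: +28 → Mar 1, 2187 (214 left).
Mar has 31 days: +31 → Apr 1, 2187 (183 left).
Apr has 30 days: +30 → May 1, 2187 (153 left).
May has 31 days: +31 → Jun 1, 2187 (122 left).
Jun has 30 days: +30 → Jul 1, 2187 (92 left).
Jul has 31 days: +31 → Aug 1, 2187 (61 left).
Aug has 31 days: +31 → Sep 1, 2187 (30 left).
Sep has 30 days: +30 → Oct 1, 2187 (0 left).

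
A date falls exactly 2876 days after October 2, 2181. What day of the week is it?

First find the weekday of Oct 2, 2181. Doomsday rule: the anchor day for the 2100s is Sunday. For year 81: 81÷12 = 6 r 9, and 9÷4 = 2, so 6+9+2 = 17.
Sunday + 17 ≡ Wednesday — that's 2181's doomsday.
In October the doomsday date is Oct 10.
Oct 2 is 8 days before Oct 10; 8 mod 7 = 1, so Wednesday − 1 = Tuesday.
2876 mod 7 = 6, so 2876 days after a Tuesday is Tuesday + 6 = Monday.

Monday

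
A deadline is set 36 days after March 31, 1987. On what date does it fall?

Mar has 31 days: +1 → Apr 1, 1987 (35 left).
Apr has 30 days: +30 → May 1, 1987 (5 left).
+5 → May 6, 1987.

May 6, 1987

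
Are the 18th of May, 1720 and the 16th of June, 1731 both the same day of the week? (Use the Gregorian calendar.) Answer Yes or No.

From May 18, 1720 to Jun 16, 1731 is 4046 days.
4046 mod 7 = 0, so they are the same weekday.
(May 18, 1720 is a Saturday; Jun 16, 1731 is a Saturday.)

Yes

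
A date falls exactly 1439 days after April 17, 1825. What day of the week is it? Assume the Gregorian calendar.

Thursday

First find the weekday of Apr 17, 1825. Doomsday rule: the anchor day for the 1800s is Friday. For year 25: 25÷12 = 2 r 1, and 1÷4 = 0, so 2+1+0 = 3.
Friday + 3 ≡ Monday — that's 1825's doomsday.
In April the doomsday date is Apr 4.
Apr 17 is 13 days after Apr 4; 13 mod 7 = 6, so Monday + 6 = Sunday.
1439 mod 7 = 4, so 1439 days after a Sunday is Sunday + 4 = Thursday.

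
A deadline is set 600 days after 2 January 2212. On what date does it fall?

August 24, 2213

+366 (one year; includes Feb 29, 2212) → Jan 2, 2213 (234 left).
Jan has 31 days: +30 → Feb 1, 2213 (204 left).
Feb has 28 days: +28 → Mar 1, 2213 (176 left).
Mar has 31 days: +31 → Apr 1, 2213 (145 left).
Apr has 30 days: +30 → May 1, 2213 (115 left).
May has 31 days: +31 → Jun 1, 2213 (84 left).
Jun has 30 days: +30 → Jul 1, 2213 (54 left).
Jul has 31 days: +31 → Aug 1, 2213 (23 left).
+23 → Aug 24, 2213.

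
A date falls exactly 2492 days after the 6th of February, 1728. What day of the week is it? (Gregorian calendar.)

Friday

Feb 6, 1728 is a Friday.
2492 mod 7 = 0, so 2492 days after a Friday is Friday + 0 = Friday.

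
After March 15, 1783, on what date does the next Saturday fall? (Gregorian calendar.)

Mar 15, 1783 is a Saturday.
From Saturday to the next Saturday is 7 days.
Mar 15, 1783 + 7 = Mar 22, 1783.

March 22, 1783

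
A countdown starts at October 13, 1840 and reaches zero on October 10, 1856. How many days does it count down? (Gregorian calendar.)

Oct 13, 1840 → Oct 13, 1841: 365 days.
Oct 13, 1841 → Oct 13, 1842: 365 days.
Oct 13, 1842 → Oct 13, 1843: 365 days.
Oct 13, 1843 → Oct 13, 1844: 366 days (Feb 29, 1844 is in that span).
Oct 13, 1844 → Oct 13, 1845: 365 days.
Oct 13, 1845 → Oct 13, 1846: 365 days.
Oct 13, 1846 → Oct 13, 1847: 365 days.
Oct 13, 1847 → Oct 13, 1848: 366 days (Feb 29, 1848 is in that span).
Oct 13, 1848 → Oct 13, 1849: 365 days.
Oct 13, 1849 → Oct 13, 1850: 365 days.
Oct 13, 1850 → Oct 13, 1851: 365 days.
Oct 13, 1851 → Oct 13, 1852: 366 days (Feb 29, 1852 is in that span).
Oct 13, 1852 → Oct 13, 1853: 365 days.
Oct 13, 1853 → Oct 13, 1854: 365 days.
Oct 13, 1854 → Oct 13, 1855: 365 days.
Oct 13, 1855 → Nov 13, 1855: 31 days (October has 31).
Nov 13, 1855 → Dec 13, 1855: 30 days (November has 30).
Dec 13, 1855 → Jan 13, 1856: 31 days (December has 31).
Jan 13, 1856 → Feb 13, 1856: 31 days (January has 31).
Feb 13, 1856 → Mar 13, 1856: 29 days (February has 29).
Mar 13, 1856 → Apr 13, 1856: 31 days (March has 31).
Apr 13, 1856 → May 13, 1856: 30 days (April has 30).
May 13, 1856 → Jun 13, 1856: 31 days (May has 31).
Jun 13, 1856 → Jul 13, 1856: 30 days (June has 30).
Jul 13, 1856 → Aug 13, 1856: 31 days (July has 31).
Aug 13, 1856 → Sep 13, 1856: 31 days (August has 31).
Sep 13, 1856 → Oct 10, 1856: 27 days.
Total: 5841 days.

5841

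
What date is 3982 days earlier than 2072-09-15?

−366 (one year; includes Feb 29, 2072) → Sep 15, 2071 (3616 left).
−365 (one year) → Sep 15, 2070 (3251 left).
−365 (one year) → Sep 15, 2069 (2886 left).
−365 (one year) → Sep 15, 2068 (2521 left).
−366 (one year; includes Feb 29, 2068) → Sep 15, 2067 (2155 left).
−365 (one year) → Sep 15, 2066 (1790 left).
−365 (one year) → Sep 15, 2065 (1425 left).
−365 (one year) → Sep 15, 2064 (1060 left).
−366 (one year; includes Feb 29, 2064) → Sep 15, 2063 (694 left).
−365 (one year) → Sep 15, 2062 (329 left).
−15 → Aug 31, 2062 (end of Aug, 31 days; 314 left).
−31 → Jul 31, 2062 (end of Jul, 31 days; 283 left).
−31 → Jun 30, 2062 (end of Jun, 30 days; 252 left).
−30 → May 31, 2062 (end of May, 31 days; 222 left).
−31 → Apr 30, 2062 (end of Apr, 30 days; 191 left).
−30 → Mar 31, 2062 (end of Mar, 31 days; 161 left).
−31 → Feb 28, 2062 (end of Feb, 28 days; 130 left).
−28 → Jan 31, 2062 (end of Jan, 31 days; 102 left).
−31 → Dec 31, 2061 (end of Dec, 31 days; 71 left).
−31 → Nov 30, 2061 (end of Nov, 30 days; 40 left).
−30 → Oct 31, 2061 (end of Oct, 31 days; 10 left).
−10 → Oct 21, 2061.

October 21, 2061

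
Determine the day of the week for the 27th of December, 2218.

Sunday

Doomsday rule: the anchor day for the 2200s is Friday. For year 18: 18÷12 = 1 r 6, and 6÷4 = 1, so 1+6+1 = 8.
Friday + 8 ≡ Saturday — that's 2218's doomsday.
In December the doomsday date is Dec 12.
Dec 27 is 15 days after Dec 12; 15 mod 7 = 1, so Saturday + 1 = Sunday.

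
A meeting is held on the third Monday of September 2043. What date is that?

September 21, 2043

September 1, 2043 is a Tuesday.
The first Monday is therefore September 7 (6 days later).
The third Monday is 7 + 2×7 = September 21.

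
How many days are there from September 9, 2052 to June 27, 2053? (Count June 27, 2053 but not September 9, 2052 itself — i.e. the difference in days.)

291

Sep 9, 2052 → Oct 9, 2052: 30 days (September has 30).
Oct 9, 2052 → Nov 9, 2052: 31 days (October has 31).
Nov 9, 2052 → Dec 9, 2052: 30 days (November has 30).
Dec 9, 2052 → Jan 9, 2053: 31 days (December has 31).
Jan 9, 2053 → Feb 9, 2053: 31 days (January has 31).
Feb 9, 2053 → Mar 9, 2053: 28 days (February has 28).
Mar 9, 2053 → Apr 9, 2053: 31 days (March has 31).
Apr 9, 2053 → May 9, 2053: 30 days (April has 30).
May 9, 2053 → Jun 9, 2053: 31 days (May has 31).
Jun 9, 2053 → Jun 27, 2053: 18 days.
Total: 291 days.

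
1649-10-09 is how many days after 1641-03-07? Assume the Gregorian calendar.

3138

Mar 7, 1641 → Mar 7, 1642: 365 days.
Mar 7, 1642 → Mar 7, 1643: 365 days.
Mar 7, 1643 → Mar 7, 1644: 366 days (Feb 29, 1644 is in that span).
Mar 7, 1644 → Mar 7, 1645: 365 days.
Mar 7, 1645 → Mar 7, 1646: 365 days.
Mar 7, 1646 → Mar 7, 1647: 365 days.
Mar 7, 1647 → Mar 7, 1648: 366 days (Feb 29, 1648 is in that span).
Mar 7, 1648 → Mar 7, 1649: 365 days.
Mar 7, 1649 → Apr 7, 1649: 31 days (March has 31).
Apr 7, 1649 → May 7, 1649: 30 days (April has 30).
May 7, 1649 → Jun 7, 1649: 31 days (May has 31).
Jun 7, 1649 → Jul 7, 1649: 30 days (June has 30).
Jul 7, 1649 → Aug 7, 1649: 31 days (July has 31).
Aug 7, 1649 → Sep 7, 1649: 31 days (August has 31).
Sep 7, 1649 → Oct 7, 1649: 30 days (September has 30).
Oct 7, 1649 → Oct 9, 1649: 2 days.
Total: 3138 days.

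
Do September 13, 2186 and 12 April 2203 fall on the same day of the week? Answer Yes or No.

No

From Sep 13, 2186 to Apr 12, 2203 is 6054 days.
6054 mod 7 = 6, so they are different weekdays.
(Sep 13, 2186 is a Wednesday; Apr 12, 2203 is a Tuesday.)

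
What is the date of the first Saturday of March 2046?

March 1, 2046 is a Thursday.
The first Saturday is therefore March 3 (2 days later).

March 3, 2046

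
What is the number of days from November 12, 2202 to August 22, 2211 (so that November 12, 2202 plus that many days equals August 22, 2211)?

Nov 12, 2202 → Nov 12, 2203: 365 days.
Nov 12, 2203 → Nov 12, 2204: 366 days (Feb 29, 2204 is in that span).
Nov 12, 2204 → Nov 12, 2205: 365 days.
Nov 12, 2205 → Nov 12, 2206: 365 days.
Nov 12, 2206 → Nov 12, 2207: 365 days.
Nov 12, 2207 → Nov 12, 2208: 366 days (Feb 29, 2208 is in that span).
Nov 12, 2208 → Nov 12, 2209: 365 days.
Nov 12, 2209 → Nov 12, 2210: 365 days.
Nov 12, 2210 → Dec 12, 2210: 30 days (November has 30).
Dec 12, 2210 → Jan 12, 2211: 31 days (December has 31).
Jan 12, 2211 → Feb 12, 2211: 31 days (January has 31).
Feb 12, 2211 → Mar 12, 2211: 28 days (February has 28).
Mar 12, 2211 → Apr 12, 2211: 31 days (March has 31).
Apr 12, 2211 → May 12, 2211: 30 days (April has 30).
May 12, 2211 → Jun 12, 2211: 31 days (May has 31).
Jun 12, 2211 → Jul 12, 2211: 30 days (June has 30).
Jul 12, 2211 → Aug 12, 2211: 31 days (July has 31).
Aug 12, 2211 → Aug 22, 2211: 10 days.
Total: 3205 days.

3205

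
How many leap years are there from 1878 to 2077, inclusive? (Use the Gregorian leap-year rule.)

Multiples of 4 in [1878,2077]: 50.
Of those, multiples of 100: 2 (not leap unless ÷400).
Multiples of 400: 1.
Leap years = 50 − 2 + 1 = 49.

49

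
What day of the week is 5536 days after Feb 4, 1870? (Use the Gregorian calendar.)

Thursday

First find the weekday of Feb 4, 1870. Doomsday rule: the anchor day for the 1800s is Friday. For year 70: 70÷12 = 5 r 10, and 10÷4 = 2, so 5+10+2 = 17.
Friday + 17 ≡ Monday — that's 1870's doomsday.
In February the doomsday date is Feb 28 (1870 is not a leap year).
Feb 4 is 24 days before Feb 28; 24 mod 7 = 3, so Monday − 3 = Friday.
5536 mod 7 = 6, so 5536 days after a Friday is Friday + 6 = Thursday.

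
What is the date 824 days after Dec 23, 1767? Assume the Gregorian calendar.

+366 (one year; includes Feb 29, 1768) → Dec 23, 1768 (458 left).
+365 (one year) → Dec 23, 1769 (93 left).
Dec has 31 days: +9 → Jan 1, 1770 (84 left).
Jan has 31 days: +31 → Feb 1, 1770 (53 left).
Feb has 28 days: +28 → Mar 1, 1770 (25 left).
+25 → Mar 26, 1770.

March 26, 1770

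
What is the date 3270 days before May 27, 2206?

−365 (one year) → May 27, 2205 (2905 left).
−365 (one year) → May 27, 2204 (2540 left).
−366 (one year; includes Feb 29, 2204) → May 27, 2203 (2174 left).
−365 (one year) → May 27, 2202 (1809 left).
−365 (one year) → May 27, 2201 (1444 left).
−365 (one year) → May 27, 2200 (1079 left).
−365 (one year) → May 27, 2199 (714 left).
−365 (one year) → May 27, 2198 (349 left).
−27 → Apr 30, 2198 (end of Apr, 30 days; 322 left).
−30 → Mar 31, 2198 (end of Mar, 31 days; 292 left).
−31 → Feb 28, 2198 (end of Feb, 28 days; 261 left).
−28 → Jan 31, 2198 (end of Jan, 31 days; 233 left).
−31 → Dec 31, 2197 (end of Dec, 31 days; 202 left).
−31 → Nov 30, 2197 (end of Nov, 30 days; 171 left).
−30 → Oct 31, 2197 (end of Oct, 31 days; 141 left).
−31 → Sep 30, 2197 (end of Sep, 30 days; 110 left).
−30 → Aug 31, 2197 (end of Aug, 31 days; 80 left).
−31 → Jul 31, 2197 (end of Jul, 31 days; 49 left).
−31 → Jun 30, 2197 (end of Jun, 30 days; 18 left).
−18 → Jun 12, 2197.

June 12, 2197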